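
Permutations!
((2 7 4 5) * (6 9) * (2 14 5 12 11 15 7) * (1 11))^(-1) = (1 12 4 7 15 11)(5 14)(6 9)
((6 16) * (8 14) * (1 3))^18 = ((1 3)(6 16)(8 14))^18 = (16)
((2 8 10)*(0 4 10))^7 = ((0 4 10 2 8))^7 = (0 10 8 4 2)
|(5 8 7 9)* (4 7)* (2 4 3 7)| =|(2 4)(3 7 9 5 8)| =10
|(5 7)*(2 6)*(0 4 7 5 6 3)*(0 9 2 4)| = |(2 3 9)(4 7 6)| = 3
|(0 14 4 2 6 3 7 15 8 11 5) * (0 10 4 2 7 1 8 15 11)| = |(15)(0 14 2 6 3 1 8)(4 7 11 5 10)| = 35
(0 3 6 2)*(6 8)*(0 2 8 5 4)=(0 3 5 4)(6 8)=[3, 1, 2, 5, 0, 4, 8, 7, 6]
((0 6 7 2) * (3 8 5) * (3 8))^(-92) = ((0 6 7 2)(5 8))^(-92) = (8)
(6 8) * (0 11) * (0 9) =(0 11 9)(6 8) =[11, 1, 2, 3, 4, 5, 8, 7, 6, 0, 10, 9]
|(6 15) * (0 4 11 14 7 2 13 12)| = |(0 4 11 14 7 2 13 12)(6 15)| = 8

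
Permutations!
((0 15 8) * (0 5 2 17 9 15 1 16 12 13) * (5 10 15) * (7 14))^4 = (17)(0 13 12 16 1)(8 10 15)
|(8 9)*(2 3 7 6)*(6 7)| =|(2 3 6)(8 9)| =6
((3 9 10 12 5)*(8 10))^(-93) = (3 10)(5 8)(9 12)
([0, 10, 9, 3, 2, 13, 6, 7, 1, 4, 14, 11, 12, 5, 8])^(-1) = (1 8 14 10)(2 4 9)(5 13)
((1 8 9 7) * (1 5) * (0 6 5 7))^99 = (0 1)(5 9)(6 8)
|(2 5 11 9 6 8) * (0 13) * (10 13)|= 6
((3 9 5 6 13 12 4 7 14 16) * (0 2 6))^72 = (16)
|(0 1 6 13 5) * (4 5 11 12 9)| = |(0 1 6 13 11 12 9 4 5)| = 9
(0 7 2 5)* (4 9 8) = (0 7 2 5)(4 9 8) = [7, 1, 5, 3, 9, 0, 6, 2, 4, 8]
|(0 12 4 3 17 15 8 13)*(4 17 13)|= 8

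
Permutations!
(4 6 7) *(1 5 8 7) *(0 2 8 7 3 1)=[2, 5, 8, 1, 6, 7, 0, 4, 3]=(0 2 8 3 1 5 7 4 6)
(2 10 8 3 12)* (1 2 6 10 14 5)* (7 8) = (1 2 14 5)(3 12 6 10 7 8) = [0, 2, 14, 12, 4, 1, 10, 8, 3, 9, 7, 11, 6, 13, 5]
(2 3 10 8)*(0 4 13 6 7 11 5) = (0 4 13 6 7 11 5)(2 3 10 8) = [4, 1, 3, 10, 13, 0, 7, 11, 2, 9, 8, 5, 12, 6]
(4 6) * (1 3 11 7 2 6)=(1 3 11 7 2 6 4)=[0, 3, 6, 11, 1, 5, 4, 2, 8, 9, 10, 7]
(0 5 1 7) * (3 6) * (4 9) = (0 5 1 7)(3 6)(4 9) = [5, 7, 2, 6, 9, 1, 3, 0, 8, 4]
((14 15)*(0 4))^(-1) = (0 4)(14 15)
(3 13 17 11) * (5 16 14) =(3 13 17 11)(5 16 14) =[0, 1, 2, 13, 4, 16, 6, 7, 8, 9, 10, 3, 12, 17, 5, 15, 14, 11]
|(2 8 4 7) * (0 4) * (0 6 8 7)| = 2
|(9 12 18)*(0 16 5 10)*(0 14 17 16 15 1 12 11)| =35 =|(0 15 1 12 18 9 11)(5 10 14 17 16)|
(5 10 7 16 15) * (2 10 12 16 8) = [0, 1, 10, 3, 4, 12, 6, 8, 2, 9, 7, 11, 16, 13, 14, 5, 15] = (2 10 7 8)(5 12 16 15)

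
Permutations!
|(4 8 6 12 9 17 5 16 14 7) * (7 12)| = 12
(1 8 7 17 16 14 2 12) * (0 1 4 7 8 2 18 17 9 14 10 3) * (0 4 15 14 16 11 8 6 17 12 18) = (0 1 2 18 12 15 14)(3 4 7 9 16 10)(6 17 11 8) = [1, 2, 18, 4, 7, 5, 17, 9, 6, 16, 3, 8, 15, 13, 0, 14, 10, 11, 12]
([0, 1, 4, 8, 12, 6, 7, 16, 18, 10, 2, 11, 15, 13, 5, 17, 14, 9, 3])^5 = (2 9 15 4 10 17 12)(3 18 8)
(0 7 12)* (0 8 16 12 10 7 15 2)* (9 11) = (0 15 2)(7 10)(8 16 12)(9 11) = [15, 1, 0, 3, 4, 5, 6, 10, 16, 11, 7, 9, 8, 13, 14, 2, 12]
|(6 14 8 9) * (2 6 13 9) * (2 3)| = 10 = |(2 6 14 8 3)(9 13)|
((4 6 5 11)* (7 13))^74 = (13)(4 5)(6 11)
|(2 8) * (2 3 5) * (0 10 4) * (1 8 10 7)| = 9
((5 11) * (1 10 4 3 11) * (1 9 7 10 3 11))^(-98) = (4 7 5)(9 11 10)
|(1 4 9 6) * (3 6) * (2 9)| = 6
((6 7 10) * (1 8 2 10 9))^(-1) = (1 9 7 6 10 2 8)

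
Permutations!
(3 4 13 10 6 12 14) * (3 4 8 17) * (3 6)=(3 8 17 6 12 14 4 13 10)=[0, 1, 2, 8, 13, 5, 12, 7, 17, 9, 3, 11, 14, 10, 4, 15, 16, 6]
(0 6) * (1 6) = (0 1 6) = [1, 6, 2, 3, 4, 5, 0]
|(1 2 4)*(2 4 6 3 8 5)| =|(1 4)(2 6 3 8 5)| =10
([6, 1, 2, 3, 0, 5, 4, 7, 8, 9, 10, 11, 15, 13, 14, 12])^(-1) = (0 4 6)(12 15)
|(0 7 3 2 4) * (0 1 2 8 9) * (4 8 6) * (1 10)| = |(0 7 3 6 4 10 1 2 8 9)| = 10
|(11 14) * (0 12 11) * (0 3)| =5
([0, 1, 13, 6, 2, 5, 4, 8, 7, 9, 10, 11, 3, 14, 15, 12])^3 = [0, 1, 15, 2, 14, 5, 13, 8, 7, 9, 10, 11, 4, 12, 3, 6]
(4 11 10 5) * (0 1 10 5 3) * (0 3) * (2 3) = (0 1 10)(2 3)(4 11 5) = [1, 10, 3, 2, 11, 4, 6, 7, 8, 9, 0, 5]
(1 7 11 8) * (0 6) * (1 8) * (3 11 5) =(0 6)(1 7 5 3 11) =[6, 7, 2, 11, 4, 3, 0, 5, 8, 9, 10, 1]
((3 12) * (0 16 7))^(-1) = (0 7 16)(3 12)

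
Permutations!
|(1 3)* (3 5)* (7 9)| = 6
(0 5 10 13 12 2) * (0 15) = (0 5 10 13 12 2 15) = [5, 1, 15, 3, 4, 10, 6, 7, 8, 9, 13, 11, 2, 12, 14, 0]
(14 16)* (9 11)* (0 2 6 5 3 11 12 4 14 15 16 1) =(0 2 6 5 3 11 9 12 4 14 1)(15 16) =[2, 0, 6, 11, 14, 3, 5, 7, 8, 12, 10, 9, 4, 13, 1, 16, 15]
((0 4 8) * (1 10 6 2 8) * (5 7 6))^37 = ((0 4 1 10 5 7 6 2 8))^37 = (0 4 1 10 5 7 6 2 8)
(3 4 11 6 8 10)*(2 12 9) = (2 12 9)(3 4 11 6 8 10) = [0, 1, 12, 4, 11, 5, 8, 7, 10, 2, 3, 6, 9]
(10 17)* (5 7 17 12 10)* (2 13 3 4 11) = [0, 1, 13, 4, 11, 7, 6, 17, 8, 9, 12, 2, 10, 3, 14, 15, 16, 5] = (2 13 3 4 11)(5 7 17)(10 12)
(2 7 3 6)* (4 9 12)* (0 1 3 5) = [1, 3, 7, 6, 9, 0, 2, 5, 8, 12, 10, 11, 4] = (0 1 3 6 2 7 5)(4 9 12)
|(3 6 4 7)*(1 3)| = 5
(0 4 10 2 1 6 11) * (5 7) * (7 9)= (0 4 10 2 1 6 11)(5 9 7)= [4, 6, 1, 3, 10, 9, 11, 5, 8, 7, 2, 0]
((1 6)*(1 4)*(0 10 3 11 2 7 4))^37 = (0 10 3 11 2 7 4 1 6)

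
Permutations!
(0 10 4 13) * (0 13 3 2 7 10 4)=(13)(0 4 3 2 7 10)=[4, 1, 7, 2, 3, 5, 6, 10, 8, 9, 0, 11, 12, 13]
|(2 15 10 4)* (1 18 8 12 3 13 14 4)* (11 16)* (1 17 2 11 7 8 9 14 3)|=|(1 18 9 14 4 11 16 7 8 12)(2 15 10 17)(3 13)|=20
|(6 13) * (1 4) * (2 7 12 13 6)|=|(1 4)(2 7 12 13)|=4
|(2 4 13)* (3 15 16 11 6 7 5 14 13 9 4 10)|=|(2 10 3 15 16 11 6 7 5 14 13)(4 9)|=22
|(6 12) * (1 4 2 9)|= 4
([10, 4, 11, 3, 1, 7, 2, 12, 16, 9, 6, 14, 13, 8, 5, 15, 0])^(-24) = (16)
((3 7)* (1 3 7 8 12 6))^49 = (1 6 12 8 3)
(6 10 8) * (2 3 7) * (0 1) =(0 1)(2 3 7)(6 10 8) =[1, 0, 3, 7, 4, 5, 10, 2, 6, 9, 8]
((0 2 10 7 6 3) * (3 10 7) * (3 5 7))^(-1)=(0 3 2)(5 10 6 7)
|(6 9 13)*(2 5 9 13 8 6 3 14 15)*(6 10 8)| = 8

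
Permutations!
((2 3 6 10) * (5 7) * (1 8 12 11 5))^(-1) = (1 7 5 11 12 8)(2 10 6 3)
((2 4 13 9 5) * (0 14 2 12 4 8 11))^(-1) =((0 14 2 8 11)(4 13 9 5 12))^(-1) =(0 11 8 2 14)(4 12 5 9 13)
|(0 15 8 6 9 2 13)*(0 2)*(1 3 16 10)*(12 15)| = 12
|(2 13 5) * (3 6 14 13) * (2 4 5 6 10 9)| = 12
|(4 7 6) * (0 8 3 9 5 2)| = 6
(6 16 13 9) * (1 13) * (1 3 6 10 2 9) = (1 13)(2 9 10)(3 6 16) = [0, 13, 9, 6, 4, 5, 16, 7, 8, 10, 2, 11, 12, 1, 14, 15, 3]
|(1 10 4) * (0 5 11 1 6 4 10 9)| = |(0 5 11 1 9)(4 6)| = 10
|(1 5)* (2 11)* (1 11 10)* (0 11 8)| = |(0 11 2 10 1 5 8)| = 7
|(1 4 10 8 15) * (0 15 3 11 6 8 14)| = |(0 15 1 4 10 14)(3 11 6 8)| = 12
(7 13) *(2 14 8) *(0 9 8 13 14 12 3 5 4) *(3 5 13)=(0 9 8 2 12 5 4)(3 13 7 14)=[9, 1, 12, 13, 0, 4, 6, 14, 2, 8, 10, 11, 5, 7, 3]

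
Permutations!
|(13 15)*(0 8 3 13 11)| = 6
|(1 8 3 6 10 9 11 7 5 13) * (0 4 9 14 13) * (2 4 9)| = |(0 9 11 7 5)(1 8 3 6 10 14 13)(2 4)| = 70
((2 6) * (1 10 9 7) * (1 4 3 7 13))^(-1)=(1 13 9 10)(2 6)(3 4 7)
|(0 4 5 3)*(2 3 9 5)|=|(0 4 2 3)(5 9)|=4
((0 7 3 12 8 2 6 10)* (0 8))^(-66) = (0 3)(2 10)(6 8)(7 12)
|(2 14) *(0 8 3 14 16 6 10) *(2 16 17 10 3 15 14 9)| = 11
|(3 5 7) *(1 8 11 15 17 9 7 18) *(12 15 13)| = 12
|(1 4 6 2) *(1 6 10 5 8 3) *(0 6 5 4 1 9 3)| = 10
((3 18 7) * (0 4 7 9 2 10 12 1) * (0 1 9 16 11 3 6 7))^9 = ((0 4)(2 10 12 9)(3 18 16 11)(6 7))^9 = (0 4)(2 10 12 9)(3 18 16 11)(6 7)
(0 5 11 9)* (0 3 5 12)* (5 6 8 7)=(0 12)(3 6 8 7 5 11 9)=[12, 1, 2, 6, 4, 11, 8, 5, 7, 3, 10, 9, 0]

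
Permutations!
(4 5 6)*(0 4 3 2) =(0 4 5 6 3 2) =[4, 1, 0, 2, 5, 6, 3]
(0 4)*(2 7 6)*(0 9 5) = (0 4 9 5)(2 7 6) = [4, 1, 7, 3, 9, 0, 2, 6, 8, 5]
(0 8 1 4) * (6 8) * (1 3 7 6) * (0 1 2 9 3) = (0 2 9 3 7 6 8)(1 4) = [2, 4, 9, 7, 1, 5, 8, 6, 0, 3]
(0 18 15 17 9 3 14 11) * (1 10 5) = (0 18 15 17 9 3 14 11)(1 10 5) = [18, 10, 2, 14, 4, 1, 6, 7, 8, 3, 5, 0, 12, 13, 11, 17, 16, 9, 15]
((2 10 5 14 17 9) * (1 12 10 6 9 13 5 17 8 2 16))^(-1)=(1 16 9 6 2 8 14 5 13 17 10 12)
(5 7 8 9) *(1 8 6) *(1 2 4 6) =[0, 8, 4, 3, 6, 7, 2, 1, 9, 5] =(1 8 9 5 7)(2 4 6)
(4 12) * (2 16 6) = (2 16 6)(4 12) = [0, 1, 16, 3, 12, 5, 2, 7, 8, 9, 10, 11, 4, 13, 14, 15, 6]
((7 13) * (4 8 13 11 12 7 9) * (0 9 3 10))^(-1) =((0 9 4 8 13 3 10)(7 11 12))^(-1) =(0 10 3 13 8 4 9)(7 12 11)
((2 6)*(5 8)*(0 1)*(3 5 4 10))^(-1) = (0 1)(2 6)(3 10 4 8 5)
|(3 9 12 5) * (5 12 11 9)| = 2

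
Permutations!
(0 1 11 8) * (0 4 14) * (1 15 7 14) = (0 15 7 14)(1 11 8 4) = [15, 11, 2, 3, 1, 5, 6, 14, 4, 9, 10, 8, 12, 13, 0, 7]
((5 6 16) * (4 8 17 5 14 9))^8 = (17)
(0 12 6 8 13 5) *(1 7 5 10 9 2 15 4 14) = (0 12 6 8 13 10 9 2 15 4 14 1 7 5) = [12, 7, 15, 3, 14, 0, 8, 5, 13, 2, 9, 11, 6, 10, 1, 4]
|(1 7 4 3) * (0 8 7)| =6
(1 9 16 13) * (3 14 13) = (1 9 16 3 14 13) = [0, 9, 2, 14, 4, 5, 6, 7, 8, 16, 10, 11, 12, 1, 13, 15, 3]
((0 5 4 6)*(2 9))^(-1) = (0 6 4 5)(2 9)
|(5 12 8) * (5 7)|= 4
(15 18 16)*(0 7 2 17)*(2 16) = (0 7 16 15 18 2 17) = [7, 1, 17, 3, 4, 5, 6, 16, 8, 9, 10, 11, 12, 13, 14, 18, 15, 0, 2]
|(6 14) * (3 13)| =2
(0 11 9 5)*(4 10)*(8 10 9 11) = (11)(0 8 10 4 9 5) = [8, 1, 2, 3, 9, 0, 6, 7, 10, 5, 4, 11]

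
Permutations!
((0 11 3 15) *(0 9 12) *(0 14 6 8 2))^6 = ((0 11 3 15 9 12 14 6 8 2))^6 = (0 14 3 8 9)(2 12 11 6 15)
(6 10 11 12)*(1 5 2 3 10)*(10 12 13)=(1 5 2 3 12 6)(10 11 13)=[0, 5, 3, 12, 4, 2, 1, 7, 8, 9, 11, 13, 6, 10]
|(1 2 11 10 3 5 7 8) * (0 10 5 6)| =12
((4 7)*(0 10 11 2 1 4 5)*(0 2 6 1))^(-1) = ((0 10 11 6 1 4 7 5 2))^(-1) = (0 2 5 7 4 1 6 11 10)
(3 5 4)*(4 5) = (5)(3 4) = [0, 1, 2, 4, 3, 5]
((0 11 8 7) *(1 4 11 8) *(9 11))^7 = ((0 8 7)(1 4 9 11))^7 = (0 8 7)(1 11 9 4)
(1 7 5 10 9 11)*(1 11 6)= [0, 7, 2, 3, 4, 10, 1, 5, 8, 6, 9, 11]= (11)(1 7 5 10 9 6)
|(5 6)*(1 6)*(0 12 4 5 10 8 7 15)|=10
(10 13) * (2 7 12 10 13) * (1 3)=(13)(1 3)(2 7 12 10)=[0, 3, 7, 1, 4, 5, 6, 12, 8, 9, 2, 11, 10, 13]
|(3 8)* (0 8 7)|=|(0 8 3 7)|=4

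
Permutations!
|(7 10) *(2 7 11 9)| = 5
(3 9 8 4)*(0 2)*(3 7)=[2, 1, 0, 9, 7, 5, 6, 3, 4, 8]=(0 2)(3 9 8 4 7)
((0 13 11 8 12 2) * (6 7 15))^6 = (15)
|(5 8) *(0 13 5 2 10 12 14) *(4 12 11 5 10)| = 10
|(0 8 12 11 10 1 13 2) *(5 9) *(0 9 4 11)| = |(0 8 12)(1 13 2 9 5 4 11 10)| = 24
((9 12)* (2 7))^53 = ((2 7)(9 12))^53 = (2 7)(9 12)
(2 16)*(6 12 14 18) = (2 16)(6 12 14 18) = [0, 1, 16, 3, 4, 5, 12, 7, 8, 9, 10, 11, 14, 13, 18, 15, 2, 17, 6]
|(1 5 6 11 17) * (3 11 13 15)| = 8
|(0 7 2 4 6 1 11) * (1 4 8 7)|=|(0 1 11)(2 8 7)(4 6)|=6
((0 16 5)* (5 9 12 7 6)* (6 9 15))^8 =(0 6 16 5 15)(7 12 9)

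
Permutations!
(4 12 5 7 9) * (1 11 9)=(1 11 9 4 12 5 7)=[0, 11, 2, 3, 12, 7, 6, 1, 8, 4, 10, 9, 5]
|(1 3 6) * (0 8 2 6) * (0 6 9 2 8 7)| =|(0 7)(1 3 6)(2 9)| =6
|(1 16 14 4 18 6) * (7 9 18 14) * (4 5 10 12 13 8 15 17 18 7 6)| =|(1 16 6)(4 14 5 10 12 13 8 15 17 18)(7 9)| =30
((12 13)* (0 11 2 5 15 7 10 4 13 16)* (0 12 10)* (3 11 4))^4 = (16)(0 3 15 13 2)(4 11 7 10 5)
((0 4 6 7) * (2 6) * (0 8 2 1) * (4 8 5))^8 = ((0 8 2 6 7 5 4 1))^8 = (8)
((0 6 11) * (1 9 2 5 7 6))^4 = (0 5)(1 7)(2 11)(6 9)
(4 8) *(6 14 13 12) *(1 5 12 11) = [0, 5, 2, 3, 8, 12, 14, 7, 4, 9, 10, 1, 6, 11, 13] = (1 5 12 6 14 13 11)(4 8)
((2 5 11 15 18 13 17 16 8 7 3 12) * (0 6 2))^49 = ((0 6 2 5 11 15 18 13 17 16 8 7 3 12))^49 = (0 13)(2 16)(3 15)(5 8)(6 17)(7 11)(12 18)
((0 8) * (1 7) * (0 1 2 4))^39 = ((0 8 1 7 2 4))^39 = (0 7)(1 4)(2 8)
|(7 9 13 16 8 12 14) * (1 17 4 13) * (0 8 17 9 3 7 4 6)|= |(0 8 12 14 4 13 16 17 6)(1 9)(3 7)|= 18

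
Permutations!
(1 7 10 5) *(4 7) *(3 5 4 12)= (1 12 3 5)(4 7 10)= [0, 12, 2, 5, 7, 1, 6, 10, 8, 9, 4, 11, 3]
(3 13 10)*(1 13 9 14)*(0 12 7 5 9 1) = (0 12 7 5 9 14)(1 13 10 3) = [12, 13, 2, 1, 4, 9, 6, 5, 8, 14, 3, 11, 7, 10, 0]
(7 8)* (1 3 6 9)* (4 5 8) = (1 3 6 9)(4 5 8 7) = [0, 3, 2, 6, 5, 8, 9, 4, 7, 1]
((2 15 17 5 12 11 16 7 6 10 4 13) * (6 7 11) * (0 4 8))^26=(0 15 6 4 17 10 13 5 8 2 12)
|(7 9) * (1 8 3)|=|(1 8 3)(7 9)|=6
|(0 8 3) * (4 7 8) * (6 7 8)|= 4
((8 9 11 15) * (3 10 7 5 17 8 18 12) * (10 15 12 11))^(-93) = (3 18 12 15 11)(5 9)(7 8)(10 17)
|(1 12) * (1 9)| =|(1 12 9)| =3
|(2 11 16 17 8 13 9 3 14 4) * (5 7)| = 10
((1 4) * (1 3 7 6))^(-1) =(1 6 7 3 4)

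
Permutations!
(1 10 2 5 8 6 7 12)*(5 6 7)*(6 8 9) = [0, 10, 8, 3, 4, 9, 5, 12, 7, 6, 2, 11, 1] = (1 10 2 8 7 12)(5 9 6)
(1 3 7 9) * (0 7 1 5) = [7, 3, 2, 1, 4, 0, 6, 9, 8, 5] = (0 7 9 5)(1 3)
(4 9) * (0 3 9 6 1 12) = (0 3 9 4 6 1 12) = [3, 12, 2, 9, 6, 5, 1, 7, 8, 4, 10, 11, 0]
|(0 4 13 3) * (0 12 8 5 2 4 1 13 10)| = 10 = |(0 1 13 3 12 8 5 2 4 10)|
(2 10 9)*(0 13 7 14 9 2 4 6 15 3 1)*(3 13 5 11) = (0 5 11 3 1)(2 10)(4 6 15 13 7 14 9) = [5, 0, 10, 1, 6, 11, 15, 14, 8, 4, 2, 3, 12, 7, 9, 13]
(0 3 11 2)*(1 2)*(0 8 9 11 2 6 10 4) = (0 3 2 8 9 11 1 6 10 4) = [3, 6, 8, 2, 0, 5, 10, 7, 9, 11, 4, 1]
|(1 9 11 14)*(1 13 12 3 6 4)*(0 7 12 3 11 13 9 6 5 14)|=60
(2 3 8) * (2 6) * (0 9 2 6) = (0 9 2 3 8) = [9, 1, 3, 8, 4, 5, 6, 7, 0, 2]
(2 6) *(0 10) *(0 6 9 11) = (0 10 6 2 9 11) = [10, 1, 9, 3, 4, 5, 2, 7, 8, 11, 6, 0]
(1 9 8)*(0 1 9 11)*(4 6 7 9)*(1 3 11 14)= (0 3 11)(1 14)(4 6 7 9 8)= [3, 14, 2, 11, 6, 5, 7, 9, 4, 8, 10, 0, 12, 13, 1]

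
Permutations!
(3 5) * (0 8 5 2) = (0 8 5 3 2) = [8, 1, 0, 2, 4, 3, 6, 7, 5]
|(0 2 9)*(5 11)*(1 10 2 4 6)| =|(0 4 6 1 10 2 9)(5 11)| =14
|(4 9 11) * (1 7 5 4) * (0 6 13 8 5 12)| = |(0 6 13 8 5 4 9 11 1 7 12)| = 11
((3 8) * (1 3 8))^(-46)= (8)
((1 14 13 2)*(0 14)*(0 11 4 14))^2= (1 4 13)(2 11 14)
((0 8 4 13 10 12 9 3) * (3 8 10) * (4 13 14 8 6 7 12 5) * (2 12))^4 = (0 14)(2 7 6 9 12)(3 4)(5 13)(8 10)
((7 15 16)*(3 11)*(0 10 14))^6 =((0 10 14)(3 11)(7 15 16))^6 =(16)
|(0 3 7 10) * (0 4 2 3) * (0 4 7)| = |(0 4 2 3)(7 10)| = 4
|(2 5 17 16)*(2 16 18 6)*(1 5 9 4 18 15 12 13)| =|(1 5 17 15 12 13)(2 9 4 18 6)| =30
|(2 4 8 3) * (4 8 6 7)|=3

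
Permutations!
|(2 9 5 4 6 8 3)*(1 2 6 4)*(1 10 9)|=|(1 2)(3 6 8)(5 10 9)|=6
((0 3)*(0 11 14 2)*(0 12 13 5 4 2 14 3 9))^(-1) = (14)(0 9)(2 4 5 13 12)(3 11)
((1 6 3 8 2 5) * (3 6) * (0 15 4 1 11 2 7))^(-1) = ((0 15 4 1 3 8 7)(2 5 11))^(-1) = (0 7 8 3 1 4 15)(2 11 5)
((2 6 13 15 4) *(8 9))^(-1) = (2 4 15 13 6)(8 9)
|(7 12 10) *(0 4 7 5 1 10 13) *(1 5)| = |(0 4 7 12 13)(1 10)| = 10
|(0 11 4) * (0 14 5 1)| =6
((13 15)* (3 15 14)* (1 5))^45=(1 5)(3 15 13 14)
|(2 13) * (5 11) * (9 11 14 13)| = |(2 9 11 5 14 13)| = 6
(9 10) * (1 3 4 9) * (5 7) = (1 3 4 9 10)(5 7) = [0, 3, 2, 4, 9, 7, 6, 5, 8, 10, 1]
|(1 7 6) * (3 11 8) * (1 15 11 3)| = 6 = |(1 7 6 15 11 8)|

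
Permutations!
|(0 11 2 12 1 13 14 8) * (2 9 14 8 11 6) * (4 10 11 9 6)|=10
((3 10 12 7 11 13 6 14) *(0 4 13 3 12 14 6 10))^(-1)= ((0 4 13 10 14 12 7 11 3))^(-1)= (0 3 11 7 12 14 10 13 4)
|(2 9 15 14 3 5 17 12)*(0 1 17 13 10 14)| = 35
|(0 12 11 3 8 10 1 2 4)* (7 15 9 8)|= |(0 12 11 3 7 15 9 8 10 1 2 4)|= 12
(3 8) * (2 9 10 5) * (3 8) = (2 9 10 5) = [0, 1, 9, 3, 4, 2, 6, 7, 8, 10, 5]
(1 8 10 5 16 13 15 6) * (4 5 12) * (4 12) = (1 8 10 4 5 16 13 15 6) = [0, 8, 2, 3, 5, 16, 1, 7, 10, 9, 4, 11, 12, 15, 14, 6, 13]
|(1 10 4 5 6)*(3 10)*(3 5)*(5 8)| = 12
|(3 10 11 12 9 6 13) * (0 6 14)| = 9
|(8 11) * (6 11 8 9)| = |(6 11 9)| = 3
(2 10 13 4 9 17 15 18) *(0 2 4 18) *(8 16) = [2, 1, 10, 3, 9, 5, 6, 7, 16, 17, 13, 11, 12, 18, 14, 0, 8, 15, 4] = (0 2 10 13 18 4 9 17 15)(8 16)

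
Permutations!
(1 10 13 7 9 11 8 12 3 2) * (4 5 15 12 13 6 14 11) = (1 10 6 14 11 8 13 7 9 4 5 15 12 3 2) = [0, 10, 1, 2, 5, 15, 14, 9, 13, 4, 6, 8, 3, 7, 11, 12]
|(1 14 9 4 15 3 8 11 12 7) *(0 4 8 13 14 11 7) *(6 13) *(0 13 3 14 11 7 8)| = |(0 4 15 14 9)(1 7)(3 6)(11 12 13)| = 30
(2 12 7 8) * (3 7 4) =(2 12 4 3 7 8) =[0, 1, 12, 7, 3, 5, 6, 8, 2, 9, 10, 11, 4]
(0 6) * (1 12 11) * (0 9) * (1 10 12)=(0 6 9)(10 12 11)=[6, 1, 2, 3, 4, 5, 9, 7, 8, 0, 12, 10, 11]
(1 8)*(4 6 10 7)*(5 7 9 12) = (1 8)(4 6 10 9 12 5 7) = [0, 8, 2, 3, 6, 7, 10, 4, 1, 12, 9, 11, 5]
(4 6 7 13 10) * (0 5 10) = [5, 1, 2, 3, 6, 10, 7, 13, 8, 9, 4, 11, 12, 0] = (0 5 10 4 6 7 13)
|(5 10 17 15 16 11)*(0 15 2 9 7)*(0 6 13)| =12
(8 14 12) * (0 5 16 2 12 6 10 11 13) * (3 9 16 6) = (0 5 6 10 11 13)(2 12 8 14 3 9 16) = [5, 1, 12, 9, 4, 6, 10, 7, 14, 16, 11, 13, 8, 0, 3, 15, 2]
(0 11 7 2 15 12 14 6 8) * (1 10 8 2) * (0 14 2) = (0 11 7 1 10 8 14 6)(2 15 12) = [11, 10, 15, 3, 4, 5, 0, 1, 14, 9, 8, 7, 2, 13, 6, 12]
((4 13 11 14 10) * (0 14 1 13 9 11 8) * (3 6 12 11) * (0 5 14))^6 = (1 4)(3 8)(5 6)(9 13)(10 11)(12 14)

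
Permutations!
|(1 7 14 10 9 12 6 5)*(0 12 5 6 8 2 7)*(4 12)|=|(0 4 12 8 2 7 14 10 9 5 1)|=11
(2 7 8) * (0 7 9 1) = (0 7 8 2 9 1) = [7, 0, 9, 3, 4, 5, 6, 8, 2, 1]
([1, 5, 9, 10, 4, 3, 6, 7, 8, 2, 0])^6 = (0 1 5 3 10)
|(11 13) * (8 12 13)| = 4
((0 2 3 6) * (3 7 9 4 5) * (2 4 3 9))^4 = (0 3 5)(4 6 9)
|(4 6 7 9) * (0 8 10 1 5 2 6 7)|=21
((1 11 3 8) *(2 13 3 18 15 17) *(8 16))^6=(1 13 18 16 17)(2 11 3 15 8)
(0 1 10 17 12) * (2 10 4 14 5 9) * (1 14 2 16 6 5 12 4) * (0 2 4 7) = (0 14 12 2 10 17 7)(5 9 16 6) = [14, 1, 10, 3, 4, 9, 5, 0, 8, 16, 17, 11, 2, 13, 12, 15, 6, 7]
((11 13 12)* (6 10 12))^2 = ((6 10 12 11 13))^2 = (6 12 13 10 11)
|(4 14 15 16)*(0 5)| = 4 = |(0 5)(4 14 15 16)|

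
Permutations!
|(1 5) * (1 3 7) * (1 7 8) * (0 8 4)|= 6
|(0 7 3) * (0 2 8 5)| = 6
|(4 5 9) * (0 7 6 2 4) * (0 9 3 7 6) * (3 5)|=6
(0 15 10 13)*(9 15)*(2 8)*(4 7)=(0 9 15 10 13)(2 8)(4 7)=[9, 1, 8, 3, 7, 5, 6, 4, 2, 15, 13, 11, 12, 0, 14, 10]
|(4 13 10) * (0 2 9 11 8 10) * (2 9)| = |(0 9 11 8 10 4 13)| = 7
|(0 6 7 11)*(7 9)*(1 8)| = 10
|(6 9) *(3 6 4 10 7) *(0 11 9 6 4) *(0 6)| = |(0 11 9 6)(3 4 10 7)| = 4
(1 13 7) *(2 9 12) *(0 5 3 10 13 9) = (0 5 3 10 13 7 1 9 12 2) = [5, 9, 0, 10, 4, 3, 6, 1, 8, 12, 13, 11, 2, 7]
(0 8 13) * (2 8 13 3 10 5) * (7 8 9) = (0 13)(2 9 7 8 3 10 5) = [13, 1, 9, 10, 4, 2, 6, 8, 3, 7, 5, 11, 12, 0]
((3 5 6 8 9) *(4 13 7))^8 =((3 5 6 8 9)(4 13 7))^8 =(3 8 5 9 6)(4 7 13)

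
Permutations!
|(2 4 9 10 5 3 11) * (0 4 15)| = |(0 4 9 10 5 3 11 2 15)| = 9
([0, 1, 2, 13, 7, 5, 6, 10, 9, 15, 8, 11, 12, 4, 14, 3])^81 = [0, 1, 2, 13, 7, 5, 6, 10, 9, 15, 8, 11, 12, 4, 14, 3]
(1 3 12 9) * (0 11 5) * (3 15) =(0 11 5)(1 15 3 12 9) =[11, 15, 2, 12, 4, 0, 6, 7, 8, 1, 10, 5, 9, 13, 14, 3]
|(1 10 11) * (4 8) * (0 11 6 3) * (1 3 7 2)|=30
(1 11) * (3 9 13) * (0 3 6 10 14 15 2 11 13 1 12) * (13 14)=(0 3 9 1 14 15 2 11 12)(6 10 13)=[3, 14, 11, 9, 4, 5, 10, 7, 8, 1, 13, 12, 0, 6, 15, 2]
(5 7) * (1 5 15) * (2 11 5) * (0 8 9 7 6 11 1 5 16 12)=(0 8 9 7 15 5 6 11 16 12)(1 2)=[8, 2, 1, 3, 4, 6, 11, 15, 9, 7, 10, 16, 0, 13, 14, 5, 12]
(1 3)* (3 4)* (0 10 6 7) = (0 10 6 7)(1 4 3) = [10, 4, 2, 1, 3, 5, 7, 0, 8, 9, 6]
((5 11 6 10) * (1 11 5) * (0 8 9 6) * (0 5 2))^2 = ((0 8 9 6 10 1 11 5 2))^2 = (0 9 10 11 2 8 6 1 5)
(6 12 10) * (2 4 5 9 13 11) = (2 4 5 9 13 11)(6 12 10) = [0, 1, 4, 3, 5, 9, 12, 7, 8, 13, 6, 2, 10, 11]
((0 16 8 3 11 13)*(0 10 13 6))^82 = ((0 16 8 3 11 6)(10 13))^82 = (0 11 8)(3 16 6)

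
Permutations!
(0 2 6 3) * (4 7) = (0 2 6 3)(4 7) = [2, 1, 6, 0, 7, 5, 3, 4]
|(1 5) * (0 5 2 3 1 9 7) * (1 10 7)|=8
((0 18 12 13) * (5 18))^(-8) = ((0 5 18 12 13))^(-8) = (0 18 13 5 12)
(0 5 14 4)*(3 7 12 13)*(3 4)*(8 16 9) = (0 5 14 3 7 12 13 4)(8 16 9) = [5, 1, 2, 7, 0, 14, 6, 12, 16, 8, 10, 11, 13, 4, 3, 15, 9]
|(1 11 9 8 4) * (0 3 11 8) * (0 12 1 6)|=|(0 3 11 9 12 1 8 4 6)|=9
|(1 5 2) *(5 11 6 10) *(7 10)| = 7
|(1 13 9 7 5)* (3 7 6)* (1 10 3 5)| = 8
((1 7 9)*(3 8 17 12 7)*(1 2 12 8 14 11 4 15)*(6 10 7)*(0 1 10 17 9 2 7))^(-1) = ((0 1 3 14 11 4 15 10)(2 12 6 17 8 9 7))^(-1) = (0 10 15 4 11 14 3 1)(2 7 9 8 17 6 12)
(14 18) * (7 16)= (7 16)(14 18)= [0, 1, 2, 3, 4, 5, 6, 16, 8, 9, 10, 11, 12, 13, 18, 15, 7, 17, 14]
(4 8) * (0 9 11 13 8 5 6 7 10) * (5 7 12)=(0 9 11 13 8 4 7 10)(5 6 12)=[9, 1, 2, 3, 7, 6, 12, 10, 4, 11, 0, 13, 5, 8]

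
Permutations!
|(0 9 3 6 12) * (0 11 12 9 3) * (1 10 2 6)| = 14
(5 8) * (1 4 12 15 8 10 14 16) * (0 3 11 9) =[3, 4, 2, 11, 12, 10, 6, 7, 5, 0, 14, 9, 15, 13, 16, 8, 1] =(0 3 11 9)(1 4 12 15 8 5 10 14 16)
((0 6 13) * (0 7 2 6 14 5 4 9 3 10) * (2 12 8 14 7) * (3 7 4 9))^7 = ((0 4 3 10)(2 6 13)(5 9 7 12 8 14))^7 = (0 10 3 4)(2 6 13)(5 9 7 12 8 14)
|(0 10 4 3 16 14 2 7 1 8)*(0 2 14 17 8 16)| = |(0 10 4 3)(1 16 17 8 2 7)| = 12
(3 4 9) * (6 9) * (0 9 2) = (0 9 3 4 6 2) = [9, 1, 0, 4, 6, 5, 2, 7, 8, 3]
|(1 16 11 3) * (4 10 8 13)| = 4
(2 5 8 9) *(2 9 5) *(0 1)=(9)(0 1)(5 8)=[1, 0, 2, 3, 4, 8, 6, 7, 5, 9]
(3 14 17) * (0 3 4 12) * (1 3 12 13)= (0 12)(1 3 14 17 4 13)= [12, 3, 2, 14, 13, 5, 6, 7, 8, 9, 10, 11, 0, 1, 17, 15, 16, 4]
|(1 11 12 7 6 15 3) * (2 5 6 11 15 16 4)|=15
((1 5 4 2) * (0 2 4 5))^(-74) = ((5)(0 2 1))^(-74) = (5)(0 2 1)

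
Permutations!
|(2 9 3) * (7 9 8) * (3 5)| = 6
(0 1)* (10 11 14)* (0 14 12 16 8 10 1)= [0, 14, 2, 3, 4, 5, 6, 7, 10, 9, 11, 12, 16, 13, 1, 15, 8]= (1 14)(8 10 11 12 16)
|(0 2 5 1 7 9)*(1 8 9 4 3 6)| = |(0 2 5 8 9)(1 7 4 3 6)| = 5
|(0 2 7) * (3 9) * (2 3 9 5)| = |(9)(0 3 5 2 7)| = 5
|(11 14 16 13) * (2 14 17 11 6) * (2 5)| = 6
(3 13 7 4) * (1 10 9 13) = [0, 10, 2, 1, 3, 5, 6, 4, 8, 13, 9, 11, 12, 7] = (1 10 9 13 7 4 3)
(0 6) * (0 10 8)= (0 6 10 8)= [6, 1, 2, 3, 4, 5, 10, 7, 0, 9, 8]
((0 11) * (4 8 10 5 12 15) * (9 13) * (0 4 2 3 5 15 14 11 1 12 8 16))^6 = (0 16 4 11 14 12 1) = ((0 1 12 14 11 4 16)(2 3 5 8 10 15)(9 13))^6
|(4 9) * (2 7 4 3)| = 5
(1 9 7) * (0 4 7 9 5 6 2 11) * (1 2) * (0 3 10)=[4, 5, 11, 10, 7, 6, 1, 2, 8, 9, 0, 3]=(0 4 7 2 11 3 10)(1 5 6)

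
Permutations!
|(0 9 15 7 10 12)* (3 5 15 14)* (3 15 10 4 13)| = 11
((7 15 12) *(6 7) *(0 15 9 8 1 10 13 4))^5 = (0 9 4 7 13 6 10 12 1 15 8)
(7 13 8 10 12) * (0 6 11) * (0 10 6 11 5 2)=(0 11 10 12 7 13 8 6 5 2)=[11, 1, 0, 3, 4, 2, 5, 13, 6, 9, 12, 10, 7, 8]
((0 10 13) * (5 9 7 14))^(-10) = (0 13 10)(5 7)(9 14)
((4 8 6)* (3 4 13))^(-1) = (3 13 6 8 4)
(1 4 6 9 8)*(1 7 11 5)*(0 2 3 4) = (0 2 3 4 6 9 8 7 11 5 1) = [2, 0, 3, 4, 6, 1, 9, 11, 7, 8, 10, 5]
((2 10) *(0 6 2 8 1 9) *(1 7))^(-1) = ((0 6 2 10 8 7 1 9))^(-1) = (0 9 1 7 8 10 2 6)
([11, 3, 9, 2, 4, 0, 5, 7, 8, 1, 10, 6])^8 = (11)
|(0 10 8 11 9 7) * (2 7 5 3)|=9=|(0 10 8 11 9 5 3 2 7)|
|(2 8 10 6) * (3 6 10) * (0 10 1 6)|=7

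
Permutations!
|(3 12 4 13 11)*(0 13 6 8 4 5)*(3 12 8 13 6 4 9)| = |(0 6 13 11 12 5)(3 8 9)| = 6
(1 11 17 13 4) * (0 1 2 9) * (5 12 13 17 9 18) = (0 1 11 9)(2 18 5 12 13 4) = [1, 11, 18, 3, 2, 12, 6, 7, 8, 0, 10, 9, 13, 4, 14, 15, 16, 17, 5]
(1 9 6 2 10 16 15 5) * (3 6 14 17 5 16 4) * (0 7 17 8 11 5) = [7, 9, 10, 6, 3, 1, 2, 17, 11, 14, 4, 5, 12, 13, 8, 16, 15, 0] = (0 7 17)(1 9 14 8 11 5)(2 10 4 3 6)(15 16)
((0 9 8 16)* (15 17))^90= ((0 9 8 16)(15 17))^90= (17)(0 8)(9 16)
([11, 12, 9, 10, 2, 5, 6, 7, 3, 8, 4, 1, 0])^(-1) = [12, 11, 4, 8, 10, 5, 6, 7, 9, 2, 3, 0, 1]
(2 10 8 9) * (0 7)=(0 7)(2 10 8 9)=[7, 1, 10, 3, 4, 5, 6, 0, 9, 2, 8]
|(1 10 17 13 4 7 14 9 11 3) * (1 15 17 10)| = 9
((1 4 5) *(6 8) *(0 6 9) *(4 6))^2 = (0 5 6 9 4 1 8)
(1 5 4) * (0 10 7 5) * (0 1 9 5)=(0 10 7)(4 9 5)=[10, 1, 2, 3, 9, 4, 6, 0, 8, 5, 7]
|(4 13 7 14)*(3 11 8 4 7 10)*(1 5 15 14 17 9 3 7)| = 36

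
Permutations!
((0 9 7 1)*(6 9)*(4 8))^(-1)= (0 1 7 9 6)(4 8)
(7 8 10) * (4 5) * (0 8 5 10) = (0 8)(4 10 7 5) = [8, 1, 2, 3, 10, 4, 6, 5, 0, 9, 7]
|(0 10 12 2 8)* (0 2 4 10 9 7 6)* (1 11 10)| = 20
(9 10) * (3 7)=(3 7)(9 10)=[0, 1, 2, 7, 4, 5, 6, 3, 8, 10, 9]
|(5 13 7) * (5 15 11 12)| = 6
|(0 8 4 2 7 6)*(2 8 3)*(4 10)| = |(0 3 2 7 6)(4 8 10)| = 15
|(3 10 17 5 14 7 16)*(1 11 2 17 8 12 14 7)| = 12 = |(1 11 2 17 5 7 16 3 10 8 12 14)|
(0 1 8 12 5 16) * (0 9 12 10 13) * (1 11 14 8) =[11, 1, 2, 3, 4, 16, 6, 7, 10, 12, 13, 14, 5, 0, 8, 15, 9] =(0 11 14 8 10 13)(5 16 9 12)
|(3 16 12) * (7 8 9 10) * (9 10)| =|(3 16 12)(7 8 10)| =3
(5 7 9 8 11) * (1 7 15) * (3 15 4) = (1 7 9 8 11 5 4 3 15) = [0, 7, 2, 15, 3, 4, 6, 9, 11, 8, 10, 5, 12, 13, 14, 1]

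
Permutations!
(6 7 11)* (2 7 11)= (2 7)(6 11)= [0, 1, 7, 3, 4, 5, 11, 2, 8, 9, 10, 6]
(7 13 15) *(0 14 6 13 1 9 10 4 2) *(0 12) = (0 14 6 13 15 7 1 9 10 4 2 12) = [14, 9, 12, 3, 2, 5, 13, 1, 8, 10, 4, 11, 0, 15, 6, 7]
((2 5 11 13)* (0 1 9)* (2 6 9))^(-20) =(0 11)(1 13)(2 6)(5 9)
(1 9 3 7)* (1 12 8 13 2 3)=(1 9)(2 3 7 12 8 13)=[0, 9, 3, 7, 4, 5, 6, 12, 13, 1, 10, 11, 8, 2]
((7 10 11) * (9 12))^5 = ((7 10 11)(9 12))^5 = (7 11 10)(9 12)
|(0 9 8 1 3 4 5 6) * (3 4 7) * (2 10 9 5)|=6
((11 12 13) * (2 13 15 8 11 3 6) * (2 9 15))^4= (2 9 12 6 11 3 8 13 15)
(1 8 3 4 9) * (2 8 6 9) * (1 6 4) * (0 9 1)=[9, 4, 8, 0, 2, 5, 1, 7, 3, 6]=(0 9 6 1 4 2 8 3)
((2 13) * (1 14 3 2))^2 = ((1 14 3 2 13))^2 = (1 3 13 14 2)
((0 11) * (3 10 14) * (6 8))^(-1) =(0 11)(3 14 10)(6 8)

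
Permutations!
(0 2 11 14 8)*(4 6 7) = (0 2 11 14 8)(4 6 7) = [2, 1, 11, 3, 6, 5, 7, 4, 0, 9, 10, 14, 12, 13, 8]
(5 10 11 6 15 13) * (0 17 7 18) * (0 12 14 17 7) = (0 7 18 12 14 17)(5 10 11 6 15 13) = [7, 1, 2, 3, 4, 10, 15, 18, 8, 9, 11, 6, 14, 5, 17, 13, 16, 0, 12]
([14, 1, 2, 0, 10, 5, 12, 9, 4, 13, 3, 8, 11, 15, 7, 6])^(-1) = [3, 1, 2, 10, 8, 5, 15, 14, 11, 7, 4, 12, 6, 9, 0, 13]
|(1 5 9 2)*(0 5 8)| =|(0 5 9 2 1 8)| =6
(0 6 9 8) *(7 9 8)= (0 6 8)(7 9)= [6, 1, 2, 3, 4, 5, 8, 9, 0, 7]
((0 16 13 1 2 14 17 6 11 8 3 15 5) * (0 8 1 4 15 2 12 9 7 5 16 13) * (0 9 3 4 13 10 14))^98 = (0 3 1 6 14)(2 12 11 17 10)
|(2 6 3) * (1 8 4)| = 3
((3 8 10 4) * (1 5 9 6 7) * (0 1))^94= (0 6 5)(1 7 9)(3 10)(4 8)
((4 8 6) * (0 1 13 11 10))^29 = ((0 1 13 11 10)(4 8 6))^29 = (0 10 11 13 1)(4 6 8)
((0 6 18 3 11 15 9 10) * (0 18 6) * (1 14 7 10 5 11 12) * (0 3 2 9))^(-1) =(0 15 11 5 9 2 18 10 7 14 1 12 3)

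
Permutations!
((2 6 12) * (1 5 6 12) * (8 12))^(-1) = (1 6 5)(2 12 8)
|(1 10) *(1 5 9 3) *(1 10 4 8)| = |(1 4 8)(3 10 5 9)| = 12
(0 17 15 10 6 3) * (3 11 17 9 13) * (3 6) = (0 9 13 6 11 17 15 10 3) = [9, 1, 2, 0, 4, 5, 11, 7, 8, 13, 3, 17, 12, 6, 14, 10, 16, 15]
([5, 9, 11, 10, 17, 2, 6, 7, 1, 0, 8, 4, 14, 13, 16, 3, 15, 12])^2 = (0 2 4 12 16 3 8 9 5 11 17 14 15 10 1)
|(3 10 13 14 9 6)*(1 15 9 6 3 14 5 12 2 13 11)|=12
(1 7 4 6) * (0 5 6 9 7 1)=[5, 1, 2, 3, 9, 6, 0, 4, 8, 7]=(0 5 6)(4 9 7)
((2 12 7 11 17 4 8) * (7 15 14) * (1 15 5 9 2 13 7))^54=((1 15 14)(2 12 5 9)(4 8 13 7 11 17))^54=(17)(2 5)(9 12)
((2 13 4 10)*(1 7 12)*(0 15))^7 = ((0 15)(1 7 12)(2 13 4 10))^7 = (0 15)(1 7 12)(2 10 4 13)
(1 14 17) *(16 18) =[0, 14, 2, 3, 4, 5, 6, 7, 8, 9, 10, 11, 12, 13, 17, 15, 18, 1, 16] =(1 14 17)(16 18)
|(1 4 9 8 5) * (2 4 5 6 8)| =6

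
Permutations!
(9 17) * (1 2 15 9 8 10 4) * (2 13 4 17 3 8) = (1 13 4)(2 15 9 3 8 10 17) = [0, 13, 15, 8, 1, 5, 6, 7, 10, 3, 17, 11, 12, 4, 14, 9, 16, 2]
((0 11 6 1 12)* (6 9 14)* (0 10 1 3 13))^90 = (0 13 3 6 14 9 11)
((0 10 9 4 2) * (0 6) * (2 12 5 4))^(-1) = (0 6 2 9 10)(4 5 12)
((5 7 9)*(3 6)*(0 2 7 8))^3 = ((0 2 7 9 5 8)(3 6))^3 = (0 9)(2 5)(3 6)(7 8)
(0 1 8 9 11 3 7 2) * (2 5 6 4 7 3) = (0 1 8 9 11 2)(4 7 5 6) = [1, 8, 0, 3, 7, 6, 4, 5, 9, 11, 10, 2]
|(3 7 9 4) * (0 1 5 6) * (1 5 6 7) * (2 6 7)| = 20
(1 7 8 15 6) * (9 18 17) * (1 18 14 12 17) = (1 7 8 15 6 18)(9 14 12 17) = [0, 7, 2, 3, 4, 5, 18, 8, 15, 14, 10, 11, 17, 13, 12, 6, 16, 9, 1]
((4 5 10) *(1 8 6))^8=((1 8 6)(4 5 10))^8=(1 6 8)(4 10 5)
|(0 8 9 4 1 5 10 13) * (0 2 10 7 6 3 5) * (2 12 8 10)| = |(0 10 13 12 8 9 4 1)(3 5 7 6)| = 8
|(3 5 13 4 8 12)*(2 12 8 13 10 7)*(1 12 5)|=12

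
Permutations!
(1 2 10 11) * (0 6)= [6, 2, 10, 3, 4, 5, 0, 7, 8, 9, 11, 1]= (0 6)(1 2 10 11)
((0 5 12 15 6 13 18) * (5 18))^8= (18)(5 6 12 13 15)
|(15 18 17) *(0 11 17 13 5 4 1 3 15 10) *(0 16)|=35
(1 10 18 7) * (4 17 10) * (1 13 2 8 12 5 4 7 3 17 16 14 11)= (1 7 13 2 8 12 5 4 16 14 11)(3 17 10 18)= [0, 7, 8, 17, 16, 4, 6, 13, 12, 9, 18, 1, 5, 2, 11, 15, 14, 10, 3]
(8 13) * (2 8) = (2 8 13) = [0, 1, 8, 3, 4, 5, 6, 7, 13, 9, 10, 11, 12, 2]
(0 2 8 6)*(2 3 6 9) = [3, 1, 8, 6, 4, 5, 0, 7, 9, 2] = (0 3 6)(2 8 9)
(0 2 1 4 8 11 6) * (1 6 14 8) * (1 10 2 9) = (0 9 1 4 10 2 6)(8 11 14) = [9, 4, 6, 3, 10, 5, 0, 7, 11, 1, 2, 14, 12, 13, 8]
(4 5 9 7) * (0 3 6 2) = [3, 1, 0, 6, 5, 9, 2, 4, 8, 7] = (0 3 6 2)(4 5 9 7)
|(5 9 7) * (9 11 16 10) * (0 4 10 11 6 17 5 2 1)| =42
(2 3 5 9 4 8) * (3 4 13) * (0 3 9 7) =(0 3 5 7)(2 4 8)(9 13) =[3, 1, 4, 5, 8, 7, 6, 0, 2, 13, 10, 11, 12, 9]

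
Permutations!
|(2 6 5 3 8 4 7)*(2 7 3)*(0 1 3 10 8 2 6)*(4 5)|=|(0 1 3 2)(4 10 8 5 6)|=20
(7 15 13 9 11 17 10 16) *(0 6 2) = (0 6 2)(7 15 13 9 11 17 10 16) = [6, 1, 0, 3, 4, 5, 2, 15, 8, 11, 16, 17, 12, 9, 14, 13, 7, 10]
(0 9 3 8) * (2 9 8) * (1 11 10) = (0 8)(1 11 10)(2 9 3) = [8, 11, 9, 2, 4, 5, 6, 7, 0, 3, 1, 10]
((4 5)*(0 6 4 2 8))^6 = ((0 6 4 5 2 8))^6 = (8)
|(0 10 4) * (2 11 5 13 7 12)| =6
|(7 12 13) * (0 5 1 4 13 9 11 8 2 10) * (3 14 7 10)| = 24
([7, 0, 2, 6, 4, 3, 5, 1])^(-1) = (0 1 7)(3 5 6)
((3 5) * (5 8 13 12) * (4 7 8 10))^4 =(3 8)(4 12)(5 7)(10 13)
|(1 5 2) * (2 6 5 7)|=|(1 7 2)(5 6)|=6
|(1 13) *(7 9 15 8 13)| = 6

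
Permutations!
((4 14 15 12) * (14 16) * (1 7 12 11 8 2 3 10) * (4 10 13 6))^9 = (1 7 12 10)(2 8 11 15 14 16 4 6 13 3)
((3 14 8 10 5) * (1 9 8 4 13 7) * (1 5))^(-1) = (1 10 8 9)(3 5 7 13 4 14)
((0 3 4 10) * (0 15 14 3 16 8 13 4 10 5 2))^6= (0 2 5 4 13 8 16)(3 15)(10 14)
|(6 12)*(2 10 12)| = 4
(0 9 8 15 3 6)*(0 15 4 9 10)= (0 10)(3 6 15)(4 9 8)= [10, 1, 2, 6, 9, 5, 15, 7, 4, 8, 0, 11, 12, 13, 14, 3]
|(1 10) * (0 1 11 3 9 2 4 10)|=|(0 1)(2 4 10 11 3 9)|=6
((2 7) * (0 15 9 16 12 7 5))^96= ((0 15 9 16 12 7 2 5))^96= (16)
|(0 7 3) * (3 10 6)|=|(0 7 10 6 3)|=5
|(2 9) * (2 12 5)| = |(2 9 12 5)| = 4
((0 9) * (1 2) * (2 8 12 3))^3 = (0 9)(1 3 8 2 12)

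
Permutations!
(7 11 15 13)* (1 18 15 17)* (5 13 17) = (1 18 15 17)(5 13 7 11) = [0, 18, 2, 3, 4, 13, 6, 11, 8, 9, 10, 5, 12, 7, 14, 17, 16, 1, 15]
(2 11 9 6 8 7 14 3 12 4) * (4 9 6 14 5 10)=(2 11 6 8 7 5 10 4)(3 12 9 14)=[0, 1, 11, 12, 2, 10, 8, 5, 7, 14, 4, 6, 9, 13, 3]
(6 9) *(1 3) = [0, 3, 2, 1, 4, 5, 9, 7, 8, 6] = (1 3)(6 9)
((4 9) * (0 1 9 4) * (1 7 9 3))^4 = ((0 7 9)(1 3))^4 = (0 7 9)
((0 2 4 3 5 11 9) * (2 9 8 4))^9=((0 9)(3 5 11 8 4))^9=(0 9)(3 4 8 11 5)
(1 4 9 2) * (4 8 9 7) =(1 8 9 2)(4 7) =[0, 8, 1, 3, 7, 5, 6, 4, 9, 2]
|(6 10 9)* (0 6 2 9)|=|(0 6 10)(2 9)|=6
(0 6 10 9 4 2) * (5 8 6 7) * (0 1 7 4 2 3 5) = (0 4 3 5 8 6 10 9 2 1 7) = [4, 7, 1, 5, 3, 8, 10, 0, 6, 2, 9]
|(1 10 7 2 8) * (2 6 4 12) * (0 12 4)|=8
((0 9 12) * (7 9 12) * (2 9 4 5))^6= (12)(2 9 7 4 5)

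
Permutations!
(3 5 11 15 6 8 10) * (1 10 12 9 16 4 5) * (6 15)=(1 10 3)(4 5 11 6 8 12 9 16)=[0, 10, 2, 1, 5, 11, 8, 7, 12, 16, 3, 6, 9, 13, 14, 15, 4]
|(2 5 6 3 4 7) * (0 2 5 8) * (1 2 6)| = 9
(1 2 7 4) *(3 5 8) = (1 2 7 4)(3 5 8) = [0, 2, 7, 5, 1, 8, 6, 4, 3]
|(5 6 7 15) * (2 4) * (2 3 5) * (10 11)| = 14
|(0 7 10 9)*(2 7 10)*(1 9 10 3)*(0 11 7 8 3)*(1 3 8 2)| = |(1 9 11 7)| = 4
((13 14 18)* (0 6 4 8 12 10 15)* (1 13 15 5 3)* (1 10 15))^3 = ((0 6 4 8 12 15)(1 13 14 18)(3 10 5))^3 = (0 8)(1 18 14 13)(4 15)(6 12)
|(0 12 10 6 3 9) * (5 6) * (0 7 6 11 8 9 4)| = 11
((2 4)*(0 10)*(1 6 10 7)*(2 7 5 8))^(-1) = (0 10 6 1 7 4 2 8 5)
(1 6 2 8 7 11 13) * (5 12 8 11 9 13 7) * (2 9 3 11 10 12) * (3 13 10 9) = (1 6 3 11 7 13)(2 9 10 12 8 5) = [0, 6, 9, 11, 4, 2, 3, 13, 5, 10, 12, 7, 8, 1]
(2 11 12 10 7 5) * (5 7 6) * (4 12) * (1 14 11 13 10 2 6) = (1 14 11 4 12 2 13 10)(5 6) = [0, 14, 13, 3, 12, 6, 5, 7, 8, 9, 1, 4, 2, 10, 11]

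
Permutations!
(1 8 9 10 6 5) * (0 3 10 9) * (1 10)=[3, 8, 2, 1, 4, 10, 5, 7, 0, 9, 6]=(0 3 1 8)(5 10 6)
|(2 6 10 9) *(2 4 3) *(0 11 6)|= |(0 11 6 10 9 4 3 2)|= 8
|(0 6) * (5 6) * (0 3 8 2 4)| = |(0 5 6 3 8 2 4)| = 7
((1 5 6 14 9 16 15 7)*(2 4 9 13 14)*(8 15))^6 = ((1 5 6 2 4 9 16 8 15 7)(13 14))^6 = (1 16 6 15 4)(2 7 9 5 8)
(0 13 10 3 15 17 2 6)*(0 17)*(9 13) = [9, 1, 6, 15, 4, 5, 17, 7, 8, 13, 3, 11, 12, 10, 14, 0, 16, 2] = (0 9 13 10 3 15)(2 6 17)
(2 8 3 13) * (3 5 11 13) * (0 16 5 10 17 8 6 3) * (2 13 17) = (0 16 5 11 17 8 10 2 6 3) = [16, 1, 6, 0, 4, 11, 3, 7, 10, 9, 2, 17, 12, 13, 14, 15, 5, 8]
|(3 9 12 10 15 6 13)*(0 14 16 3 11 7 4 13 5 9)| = |(0 14 16 3)(4 13 11 7)(5 9 12 10 15 6)| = 12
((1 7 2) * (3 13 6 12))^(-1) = (1 2 7)(3 12 6 13) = ((1 7 2)(3 13 6 12))^(-1)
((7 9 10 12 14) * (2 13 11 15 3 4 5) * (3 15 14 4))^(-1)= ((15)(2 13 11 14 7 9 10 12 4 5))^(-1)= (15)(2 5 4 12 10 9 7 14 11 13)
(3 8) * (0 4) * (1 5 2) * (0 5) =[4, 0, 1, 8, 5, 2, 6, 7, 3] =(0 4 5 2 1)(3 8)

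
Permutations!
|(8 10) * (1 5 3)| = |(1 5 3)(8 10)| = 6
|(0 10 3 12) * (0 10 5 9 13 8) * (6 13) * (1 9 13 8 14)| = |(0 5 13 14 1 9 6 8)(3 12 10)| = 24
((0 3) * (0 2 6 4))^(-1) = ((0 3 2 6 4))^(-1) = (0 4 6 2 3)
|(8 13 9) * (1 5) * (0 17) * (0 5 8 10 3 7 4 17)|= |(1 8 13 9 10 3 7 4 17 5)|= 10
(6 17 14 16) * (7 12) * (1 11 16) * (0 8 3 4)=(0 8 3 4)(1 11 16 6 17 14)(7 12)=[8, 11, 2, 4, 0, 5, 17, 12, 3, 9, 10, 16, 7, 13, 1, 15, 6, 14]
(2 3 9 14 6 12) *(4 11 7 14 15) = (2 3 9 15 4 11 7 14 6 12) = [0, 1, 3, 9, 11, 5, 12, 14, 8, 15, 10, 7, 2, 13, 6, 4]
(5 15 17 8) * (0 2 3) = (0 2 3)(5 15 17 8) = [2, 1, 3, 0, 4, 15, 6, 7, 5, 9, 10, 11, 12, 13, 14, 17, 16, 8]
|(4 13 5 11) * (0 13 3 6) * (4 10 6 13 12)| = 9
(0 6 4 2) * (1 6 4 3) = [4, 6, 0, 1, 2, 5, 3] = (0 4 2)(1 6 3)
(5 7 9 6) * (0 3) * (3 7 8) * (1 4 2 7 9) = (0 9 6 5 8 3)(1 4 2 7) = [9, 4, 7, 0, 2, 8, 5, 1, 3, 6]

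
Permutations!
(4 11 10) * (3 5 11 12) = (3 5 11 10 4 12) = [0, 1, 2, 5, 12, 11, 6, 7, 8, 9, 4, 10, 3]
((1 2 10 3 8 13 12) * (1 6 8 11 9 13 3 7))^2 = ((1 2 10 7)(3 11 9 13 12 6 8))^2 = (1 10)(2 7)(3 9 12 8 11 13 6)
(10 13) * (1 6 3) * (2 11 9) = (1 6 3)(2 11 9)(10 13) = [0, 6, 11, 1, 4, 5, 3, 7, 8, 2, 13, 9, 12, 10]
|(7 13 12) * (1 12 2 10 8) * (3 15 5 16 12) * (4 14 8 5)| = 42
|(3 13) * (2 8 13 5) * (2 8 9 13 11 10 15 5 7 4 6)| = |(2 9 13 3 7 4 6)(5 8 11 10 15)| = 35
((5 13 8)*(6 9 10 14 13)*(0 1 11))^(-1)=(0 11 1)(5 8 13 14 10 9 6)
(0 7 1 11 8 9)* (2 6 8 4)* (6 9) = (0 7 1 11 4 2 9)(6 8) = [7, 11, 9, 3, 2, 5, 8, 1, 6, 0, 10, 4]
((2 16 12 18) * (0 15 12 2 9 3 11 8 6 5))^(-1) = (0 5 6 8 11 3 9 18 12 15)(2 16)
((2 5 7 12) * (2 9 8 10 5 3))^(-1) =((2 3)(5 7 12 9 8 10))^(-1) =(2 3)(5 10 8 9 12 7)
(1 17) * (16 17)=(1 16 17)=[0, 16, 2, 3, 4, 5, 6, 7, 8, 9, 10, 11, 12, 13, 14, 15, 17, 1]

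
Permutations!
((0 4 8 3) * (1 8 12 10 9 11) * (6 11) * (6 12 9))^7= (0 1 10 4 8 6 9 3 11 12)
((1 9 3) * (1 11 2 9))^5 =(2 9 3 11)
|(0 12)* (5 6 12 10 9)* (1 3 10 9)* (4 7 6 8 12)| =|(0 9 5 8 12)(1 3 10)(4 7 6)| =15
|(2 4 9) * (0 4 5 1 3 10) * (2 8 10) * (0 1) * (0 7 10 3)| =|(0 4 9 8 3 2 5 7 10 1)| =10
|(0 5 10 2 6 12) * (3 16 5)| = 8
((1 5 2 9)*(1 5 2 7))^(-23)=((1 2 9 5 7))^(-23)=(1 9 7 2 5)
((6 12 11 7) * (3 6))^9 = ((3 6 12 11 7))^9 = (3 7 11 12 6)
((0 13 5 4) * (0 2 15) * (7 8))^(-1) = (0 15 2 4 5 13)(7 8)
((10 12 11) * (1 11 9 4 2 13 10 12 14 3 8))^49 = ((1 11 12 9 4 2 13 10 14 3 8))^49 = (1 2 8 4 3 9 14 12 10 11 13)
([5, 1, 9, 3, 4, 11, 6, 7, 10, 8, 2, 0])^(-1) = [11, 1, 10, 3, 4, 0, 6, 7, 9, 2, 8, 5]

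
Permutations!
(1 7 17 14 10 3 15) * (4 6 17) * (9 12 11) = [0, 7, 2, 15, 6, 5, 17, 4, 8, 12, 3, 9, 11, 13, 10, 1, 16, 14] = (1 7 4 6 17 14 10 3 15)(9 12 11)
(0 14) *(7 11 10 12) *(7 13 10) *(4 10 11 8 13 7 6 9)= (0 14)(4 10 12 7 8 13 11 6 9)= [14, 1, 2, 3, 10, 5, 9, 8, 13, 4, 12, 6, 7, 11, 0]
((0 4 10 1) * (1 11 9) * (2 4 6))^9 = (0 6 2 4 10 11 9 1)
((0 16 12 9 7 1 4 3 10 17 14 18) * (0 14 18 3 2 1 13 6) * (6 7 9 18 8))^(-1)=(0 6 8 17 10 3 14 18 12 16)(1 2 4)(7 13)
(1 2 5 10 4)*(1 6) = (1 2 5 10 4 6) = [0, 2, 5, 3, 6, 10, 1, 7, 8, 9, 4]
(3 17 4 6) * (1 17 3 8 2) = [0, 17, 1, 3, 6, 5, 8, 7, 2, 9, 10, 11, 12, 13, 14, 15, 16, 4] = (1 17 4 6 8 2)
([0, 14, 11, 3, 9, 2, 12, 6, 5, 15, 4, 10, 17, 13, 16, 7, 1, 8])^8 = [0, 16, 12, 3, 5, 6, 4, 10, 7, 2, 8, 17, 9, 13, 1, 11, 14, 15]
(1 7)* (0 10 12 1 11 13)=(0 10 12 1 7 11 13)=[10, 7, 2, 3, 4, 5, 6, 11, 8, 9, 12, 13, 1, 0]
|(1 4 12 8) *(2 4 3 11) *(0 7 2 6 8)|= |(0 7 2 4 12)(1 3 11 6 8)|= 5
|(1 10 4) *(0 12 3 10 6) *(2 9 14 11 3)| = 11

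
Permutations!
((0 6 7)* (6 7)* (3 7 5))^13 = ((0 5 3 7))^13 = (0 5 3 7)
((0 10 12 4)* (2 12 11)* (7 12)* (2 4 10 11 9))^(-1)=(0 4 11)(2 9 10 12 7)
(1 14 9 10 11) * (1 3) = [0, 14, 2, 1, 4, 5, 6, 7, 8, 10, 11, 3, 12, 13, 9] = (1 14 9 10 11 3)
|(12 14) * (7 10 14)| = 4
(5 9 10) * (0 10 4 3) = (0 10 5 9 4 3) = [10, 1, 2, 0, 3, 9, 6, 7, 8, 4, 5]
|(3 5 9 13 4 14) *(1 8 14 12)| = 9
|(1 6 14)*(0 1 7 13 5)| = 7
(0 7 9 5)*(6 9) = [7, 1, 2, 3, 4, 0, 9, 6, 8, 5] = (0 7 6 9 5)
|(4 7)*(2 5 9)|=6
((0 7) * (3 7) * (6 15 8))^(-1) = ((0 3 7)(6 15 8))^(-1) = (0 7 3)(6 8 15)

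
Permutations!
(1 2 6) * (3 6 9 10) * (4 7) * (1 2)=(2 9 10 3 6)(4 7)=[0, 1, 9, 6, 7, 5, 2, 4, 8, 10, 3]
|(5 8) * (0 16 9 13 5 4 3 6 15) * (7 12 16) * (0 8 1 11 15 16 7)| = 22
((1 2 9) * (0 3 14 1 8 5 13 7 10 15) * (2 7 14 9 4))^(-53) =((0 3 9 8 5 13 14 1 7 10 15)(2 4))^(-53) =(0 9 5 14 7 15 3 8 13 1 10)(2 4)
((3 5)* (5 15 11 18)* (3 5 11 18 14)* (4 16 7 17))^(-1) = ((3 15 18 11 14)(4 16 7 17))^(-1) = (3 14 11 18 15)(4 17 7 16)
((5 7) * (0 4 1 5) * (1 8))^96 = (8)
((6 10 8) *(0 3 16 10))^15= ((0 3 16 10 8 6))^15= (0 10)(3 8)(6 16)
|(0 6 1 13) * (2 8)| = 4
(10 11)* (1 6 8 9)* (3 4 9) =(1 6 8 3 4 9)(10 11) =[0, 6, 2, 4, 9, 5, 8, 7, 3, 1, 11, 10]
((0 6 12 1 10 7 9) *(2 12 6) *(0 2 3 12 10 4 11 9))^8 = (0 10 9 4 12)(1 3 7 2 11) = ((0 3 12 1 4 11 9 2 10 7))^8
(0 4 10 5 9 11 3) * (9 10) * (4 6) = (0 6 4 9 11 3)(5 10) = [6, 1, 2, 0, 9, 10, 4, 7, 8, 11, 5, 3]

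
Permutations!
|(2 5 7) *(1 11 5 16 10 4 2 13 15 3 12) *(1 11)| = 28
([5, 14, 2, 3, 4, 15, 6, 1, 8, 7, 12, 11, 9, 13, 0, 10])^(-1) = (0 14 1 7 9 12 10 15 5)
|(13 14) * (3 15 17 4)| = 4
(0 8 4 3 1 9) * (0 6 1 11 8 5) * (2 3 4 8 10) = (0 5)(1 9 6)(2 3 11 10) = [5, 9, 3, 11, 4, 0, 1, 7, 8, 6, 2, 10]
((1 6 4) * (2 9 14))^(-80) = (1 6 4)(2 9 14)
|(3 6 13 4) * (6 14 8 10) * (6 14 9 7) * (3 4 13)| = 12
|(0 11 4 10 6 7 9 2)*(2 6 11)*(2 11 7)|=|(0 11 4 10 7 9 6 2)|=8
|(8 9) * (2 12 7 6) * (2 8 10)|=7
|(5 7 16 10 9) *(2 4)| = |(2 4)(5 7 16 10 9)| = 10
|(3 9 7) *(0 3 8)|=|(0 3 9 7 8)|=5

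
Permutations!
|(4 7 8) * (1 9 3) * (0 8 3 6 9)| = 6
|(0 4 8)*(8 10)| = |(0 4 10 8)| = 4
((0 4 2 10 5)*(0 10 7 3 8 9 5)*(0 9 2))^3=(10)(0 4)(2 8 3 7)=((0 4)(2 7 3 8)(5 10 9))^3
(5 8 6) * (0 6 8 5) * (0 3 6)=(8)(3 6)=[0, 1, 2, 6, 4, 5, 3, 7, 8]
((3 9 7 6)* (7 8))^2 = (3 8 6 9 7)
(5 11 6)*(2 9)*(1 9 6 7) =(1 9 2 6 5 11 7) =[0, 9, 6, 3, 4, 11, 5, 1, 8, 2, 10, 7]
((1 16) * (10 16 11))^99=((1 11 10 16))^99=(1 16 10 11)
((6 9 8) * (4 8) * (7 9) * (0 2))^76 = (4 8 6 7 9) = ((0 2)(4 8 6 7 9))^76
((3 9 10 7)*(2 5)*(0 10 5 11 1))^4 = (0 9 1 3 11 7 2 10 5)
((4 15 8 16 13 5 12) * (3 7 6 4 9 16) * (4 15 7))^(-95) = ((3 4 7 6 15 8)(5 12 9 16 13))^(-95) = (16)(3 4 7 6 15 8)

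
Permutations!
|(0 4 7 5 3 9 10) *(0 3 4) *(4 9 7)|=5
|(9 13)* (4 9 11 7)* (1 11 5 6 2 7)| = 14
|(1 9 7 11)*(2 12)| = |(1 9 7 11)(2 12)| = 4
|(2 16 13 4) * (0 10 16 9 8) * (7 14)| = 8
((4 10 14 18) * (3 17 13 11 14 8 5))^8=(3 8 4 14 13)(5 10 18 11 17)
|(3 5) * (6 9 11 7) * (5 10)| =12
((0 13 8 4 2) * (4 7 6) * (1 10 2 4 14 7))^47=(0 2 10 1 8 13)(6 7 14)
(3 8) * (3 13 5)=(3 8 13 5)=[0, 1, 2, 8, 4, 3, 6, 7, 13, 9, 10, 11, 12, 5]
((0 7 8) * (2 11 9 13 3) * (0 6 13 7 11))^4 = ((0 11 9 7 8 6 13 3 2))^4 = (0 8 2 7 3 9 13 11 6)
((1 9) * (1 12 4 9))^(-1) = (4 12 9)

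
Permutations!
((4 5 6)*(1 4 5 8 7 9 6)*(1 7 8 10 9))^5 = (1 5 9 4 7 6 10)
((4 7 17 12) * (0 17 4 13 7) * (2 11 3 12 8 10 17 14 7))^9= (17)(0 14 7 4)(2 13 12 3 11)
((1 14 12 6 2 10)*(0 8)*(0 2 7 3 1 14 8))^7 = (1 7 12 10 8 3 6 14 2)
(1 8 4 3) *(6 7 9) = [0, 8, 2, 1, 3, 5, 7, 9, 4, 6] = (1 8 4 3)(6 7 9)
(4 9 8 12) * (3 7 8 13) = (3 7 8 12 4 9 13) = [0, 1, 2, 7, 9, 5, 6, 8, 12, 13, 10, 11, 4, 3]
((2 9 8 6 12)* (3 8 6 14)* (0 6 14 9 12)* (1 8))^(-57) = ((0 6)(1 8 9 14 3)(2 12))^(-57) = (0 6)(1 14 8 3 9)(2 12)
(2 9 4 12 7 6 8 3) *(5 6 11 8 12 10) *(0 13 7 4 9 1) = (0 13 7 11 8 3 2 1)(4 10 5 6 12) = [13, 0, 1, 2, 10, 6, 12, 11, 3, 9, 5, 8, 4, 7]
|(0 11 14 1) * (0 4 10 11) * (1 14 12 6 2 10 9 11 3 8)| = 10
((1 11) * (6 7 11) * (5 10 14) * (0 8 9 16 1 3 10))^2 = ((0 8 9 16 1 6 7 11 3 10 14 5))^2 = (0 9 1 7 3 14)(5 8 16 6 11 10)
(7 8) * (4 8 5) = (4 8 7 5) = [0, 1, 2, 3, 8, 4, 6, 5, 7]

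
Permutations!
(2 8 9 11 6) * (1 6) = (1 6 2 8 9 11) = [0, 6, 8, 3, 4, 5, 2, 7, 9, 11, 10, 1]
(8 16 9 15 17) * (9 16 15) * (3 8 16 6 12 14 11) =[0, 1, 2, 8, 4, 5, 12, 7, 15, 9, 10, 3, 14, 13, 11, 17, 6, 16] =(3 8 15 17 16 6 12 14 11)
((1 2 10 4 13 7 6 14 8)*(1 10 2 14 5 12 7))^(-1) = ((1 14 8 10 4 13)(5 12 7 6))^(-1) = (1 13 4 10 8 14)(5 6 7 12)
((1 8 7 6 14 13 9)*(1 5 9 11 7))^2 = (6 13 7 14 11)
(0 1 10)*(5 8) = (0 1 10)(5 8) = [1, 10, 2, 3, 4, 8, 6, 7, 5, 9, 0]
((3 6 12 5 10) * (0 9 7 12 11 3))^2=((0 9 7 12 5 10)(3 6 11))^2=(0 7 5)(3 11 6)(9 12 10)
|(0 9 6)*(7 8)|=6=|(0 9 6)(7 8)|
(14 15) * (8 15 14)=(8 15)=[0, 1, 2, 3, 4, 5, 6, 7, 15, 9, 10, 11, 12, 13, 14, 8]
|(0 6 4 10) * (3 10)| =|(0 6 4 3 10)| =5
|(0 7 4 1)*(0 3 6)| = 6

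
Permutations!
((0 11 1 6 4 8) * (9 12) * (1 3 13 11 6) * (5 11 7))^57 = (0 6 4 8)(3 7 11 13 5)(9 12)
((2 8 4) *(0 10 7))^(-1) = (0 7 10)(2 4 8)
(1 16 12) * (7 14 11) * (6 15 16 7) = [0, 7, 2, 3, 4, 5, 15, 14, 8, 9, 10, 6, 1, 13, 11, 16, 12] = (1 7 14 11 6 15 16 12)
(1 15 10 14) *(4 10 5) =[0, 15, 2, 3, 10, 4, 6, 7, 8, 9, 14, 11, 12, 13, 1, 5] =(1 15 5 4 10 14)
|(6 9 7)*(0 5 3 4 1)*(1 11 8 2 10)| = 9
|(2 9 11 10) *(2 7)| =|(2 9 11 10 7)| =5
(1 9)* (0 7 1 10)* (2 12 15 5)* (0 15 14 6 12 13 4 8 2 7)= (1 9 10 15 5 7)(2 13 4 8)(6 12 14)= [0, 9, 13, 3, 8, 7, 12, 1, 2, 10, 15, 11, 14, 4, 6, 5]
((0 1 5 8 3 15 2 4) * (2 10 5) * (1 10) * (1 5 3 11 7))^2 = (0 3 5 11 1 4 10 15 8 7 2) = ((0 10 3 15 5 8 11 7 1 2 4))^2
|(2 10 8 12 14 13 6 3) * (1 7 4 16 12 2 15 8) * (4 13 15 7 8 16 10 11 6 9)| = |(1 8 2 11 6 3 7 13 9 4 10)(12 14 15 16)| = 44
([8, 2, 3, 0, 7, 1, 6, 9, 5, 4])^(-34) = [5, 3, 0, 8, 9, 2, 6, 4, 1, 7]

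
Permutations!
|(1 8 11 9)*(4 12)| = |(1 8 11 9)(4 12)| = 4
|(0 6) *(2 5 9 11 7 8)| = 6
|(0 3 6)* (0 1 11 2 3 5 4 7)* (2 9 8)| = |(0 5 4 7)(1 11 9 8 2 3 6)| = 28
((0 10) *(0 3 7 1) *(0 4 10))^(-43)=(1 10 7 4 3)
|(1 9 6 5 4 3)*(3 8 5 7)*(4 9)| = 8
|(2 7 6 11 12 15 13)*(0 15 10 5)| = |(0 15 13 2 7 6 11 12 10 5)| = 10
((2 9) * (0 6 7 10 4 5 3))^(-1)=(0 3 5 4 10 7 6)(2 9)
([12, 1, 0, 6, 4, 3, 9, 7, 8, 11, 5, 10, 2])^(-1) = (0 2 12)(3 5 10 11 9 6)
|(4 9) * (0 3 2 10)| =|(0 3 2 10)(4 9)| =4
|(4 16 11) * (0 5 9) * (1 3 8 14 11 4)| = 30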